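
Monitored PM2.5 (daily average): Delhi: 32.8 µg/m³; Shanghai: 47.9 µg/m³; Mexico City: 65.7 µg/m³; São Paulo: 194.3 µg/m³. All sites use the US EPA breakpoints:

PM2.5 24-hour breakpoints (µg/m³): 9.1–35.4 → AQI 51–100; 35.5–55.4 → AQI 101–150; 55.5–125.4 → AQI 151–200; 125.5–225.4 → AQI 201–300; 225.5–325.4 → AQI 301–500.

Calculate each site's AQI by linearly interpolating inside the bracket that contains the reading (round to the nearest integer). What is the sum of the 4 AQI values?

654

Delhi: 32.8 ∈ [9.1, 35.4] ↔ index [51, 100].
51 + (32.8−9.1)·(100−51)/(35.4−9.1) = 51 + 23.7·49/26.3 ≈ 95.16, so AQI = 95.
Shanghai: row 35.5–55.4 (AQI 101–150). (150−101)·(47.9−35.5)/(55.4−35.5) + 101 = 49·12.4/19.9 + 101 ≈ 131.53 → 132.
Mexico City: row 55.5–125.4 (AQI 151–200). (200−151)·(65.7−55.5)/(125.4−55.5) + 151 = 49·10.2/69.9 + 151 ≈ 158.15 → 158.
São Paulo: 194.3 lies in 125.5–225.4, so I_lo=201, I_hi=300, C_lo=125.5, C_hi=225.4.
(300−201)/(225.4−125.5) × (194.3−125.5) + 201 = 99/99.9 × 68.8 + 201 ≈ 269.18 → 269.
AQIs: Delhi=95, Shanghai=132, Mexico City=158, São Paulo=269. Sum = 95 + 132 + 158 + 269 = 654.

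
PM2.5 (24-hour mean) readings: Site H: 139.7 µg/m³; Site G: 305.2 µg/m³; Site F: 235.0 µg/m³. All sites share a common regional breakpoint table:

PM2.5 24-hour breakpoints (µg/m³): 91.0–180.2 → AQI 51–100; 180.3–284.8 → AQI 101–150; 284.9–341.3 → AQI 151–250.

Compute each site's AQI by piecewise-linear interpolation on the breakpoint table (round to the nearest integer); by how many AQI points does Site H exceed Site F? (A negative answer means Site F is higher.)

Site H 139.7: bracket 91.0–180.2 → index 51–100; slope 49/89.2, offset 48.7.
AQI = 51 + 49/89.2·48.7 ≈ 77.75 ⇒ 78.
Site G: 305.2 ∈ [284.9, 341.3] ↔ index [151, 250].
151 + (305.2−284.9)·(250−151)/(341.3−284.9) = 151 + 20.3·99/56.4 ≈ 186.63, so AQI = 187.
Site F 235.0: bracket 180.3–284.8 → index 101–150; slope 49/104.5, offset 54.7.
AQI = 101 + 49/104.5·54.7 ≈ 126.65 ⇒ 127.
AQIs: Site H=78, Site G=187, Site F=127. Site H (78) − Site F (127) = -49.

-49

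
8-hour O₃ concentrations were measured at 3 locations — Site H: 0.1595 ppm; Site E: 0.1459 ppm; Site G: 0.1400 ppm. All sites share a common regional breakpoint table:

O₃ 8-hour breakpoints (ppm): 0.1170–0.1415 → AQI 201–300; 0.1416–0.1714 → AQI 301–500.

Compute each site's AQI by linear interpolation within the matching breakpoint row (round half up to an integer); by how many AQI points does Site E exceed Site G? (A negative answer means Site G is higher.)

Site H: 0.1595 lies in 0.1416–0.1714, so I_lo=301, I_hi=500, C_lo=0.1416, C_hi=0.1714.
(500−301)/(0.1714−0.1416) × (0.1595−0.1416) + 301 = 199/0.0298 × 0.0179 + 301 ≈ 420.53 → 421.
Site E: row 0.1416–0.1714 (AQI 301–500). (500−301)·(0.1459−0.1416)/(0.1714−0.1416) + 301 = 199·0.0043/0.0298 + 301 ≈ 329.71 → 330.
Site G 0.1400: bracket 0.1170–0.1415 → index 201–300; slope 99/0.0245, offset 0.0230.
AQI = 201 + 99/0.0245·0.0230 ≈ 293.94 ⇒ 294.
AQIs: Site H=421, Site E=330, Site G=294. Site E (330) − Site G (294) = 36.

36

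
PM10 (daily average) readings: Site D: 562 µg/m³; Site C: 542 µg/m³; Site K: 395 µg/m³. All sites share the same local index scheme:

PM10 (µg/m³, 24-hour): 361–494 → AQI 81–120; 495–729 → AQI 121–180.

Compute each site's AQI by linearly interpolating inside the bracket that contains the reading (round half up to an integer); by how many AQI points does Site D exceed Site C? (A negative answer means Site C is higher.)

Site D: 562 ∈ [495, 729] ↔ index [121, 180].
121 + (562−495)·(180−121)/(729−495) = 121 + 67·59/234 ≈ 137.89, so AQI = 138.
Site C: 542 lies in 495–729, so I_lo=121, I_hi=180, C_lo=495, C_hi=729.
(180−121)/(729−495) × (542−495) + 121 = 59/234 × 47 + 121 ≈ 132.85 → 133.
Site K: 395 ∈ [361, 494] ↔ index [81, 120].
81 + (395−361)·(120−81)/(494−361) = 81 + 34·39/133 ≈ 90.97, so AQI = 91.
AQIs: Site D=138, Site C=133, Site K=91. Site D (138) − Site C (133) = 5.

5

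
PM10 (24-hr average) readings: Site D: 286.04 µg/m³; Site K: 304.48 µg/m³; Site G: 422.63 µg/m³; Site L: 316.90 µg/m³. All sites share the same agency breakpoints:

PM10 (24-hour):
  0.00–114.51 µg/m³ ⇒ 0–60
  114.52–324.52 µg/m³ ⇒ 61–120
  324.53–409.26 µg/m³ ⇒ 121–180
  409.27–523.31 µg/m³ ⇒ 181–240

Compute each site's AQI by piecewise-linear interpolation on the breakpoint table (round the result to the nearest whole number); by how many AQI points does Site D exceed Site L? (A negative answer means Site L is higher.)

-9

Site D 286.04: bracket 114.52–324.52 → index 61–120; slope 59/210.00, offset 171.52.
AQI = 61 + 59/210.00·171.52 ≈ 109.19 ⇒ 109.
Site K: 304.48 ∈ [114.52, 324.52] ↔ index [61, 120].
61 + (304.48−114.52)·(120−61)/(324.52−114.52) = 61 + 189.96·59/210.00 ≈ 114.37, so AQI = 114.
Site G: 422.63 ∈ [409.27, 523.31] ↔ index [181, 240].
181 + (422.63−409.27)·(240−181)/(523.31−409.27) = 181 + 13.36·59/114.04 ≈ 187.91, so AQI = 188.
Site L 316.90: bracket 114.52–324.52 → index 61–120; slope 59/210.00, offset 202.38.
AQI = 61 + 59/210.00·202.38 ≈ 117.86 ⇒ 118.
AQIs: Site D=109, Site K=114, Site G=188, Site L=118. Site D (109) − Site L (118) = -9.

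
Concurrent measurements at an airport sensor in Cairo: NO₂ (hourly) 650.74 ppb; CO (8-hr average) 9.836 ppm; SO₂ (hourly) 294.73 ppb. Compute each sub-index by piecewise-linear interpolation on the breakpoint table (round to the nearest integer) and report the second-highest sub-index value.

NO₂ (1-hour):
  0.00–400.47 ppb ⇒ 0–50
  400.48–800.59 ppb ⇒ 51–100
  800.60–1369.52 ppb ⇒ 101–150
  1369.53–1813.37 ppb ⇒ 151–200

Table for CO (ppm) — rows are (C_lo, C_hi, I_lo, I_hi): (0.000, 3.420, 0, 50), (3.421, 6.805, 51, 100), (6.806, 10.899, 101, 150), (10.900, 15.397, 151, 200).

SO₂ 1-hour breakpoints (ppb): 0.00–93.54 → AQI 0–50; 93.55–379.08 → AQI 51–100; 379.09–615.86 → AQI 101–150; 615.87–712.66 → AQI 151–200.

86

NO₂: 650.74 lies in 400.48–800.59, so I_lo=51, I_hi=100, C_lo=400.48, C_hi=800.59.
(100−51)/(800.59−400.48) × (650.74−400.48) + 51 = 49/400.11 × 250.26 + 51 ≈ 81.65 → 82.
CO: row 6.806–10.899 (AQI 101–150). (150−101)·(9.836−6.806)/(10.899−6.806) + 101 = 49·3.030/4.093 + 101 ≈ 137.27 → 137.
SO₂: 294.73 lies in 93.55–379.08, so I_lo=51, I_hi=100, C_lo=93.55, C_hi=379.08.
(100−51)/(379.08−93.55) × (294.73−93.55) + 51 = 49/285.53 × 201.18 + 51 ≈ 85.52 → 86.
Sub-indices: NO₂→82, CO→137, SO₂→86. Ranked high→low: 137, 86, 82. Second-highest sub-index = 86.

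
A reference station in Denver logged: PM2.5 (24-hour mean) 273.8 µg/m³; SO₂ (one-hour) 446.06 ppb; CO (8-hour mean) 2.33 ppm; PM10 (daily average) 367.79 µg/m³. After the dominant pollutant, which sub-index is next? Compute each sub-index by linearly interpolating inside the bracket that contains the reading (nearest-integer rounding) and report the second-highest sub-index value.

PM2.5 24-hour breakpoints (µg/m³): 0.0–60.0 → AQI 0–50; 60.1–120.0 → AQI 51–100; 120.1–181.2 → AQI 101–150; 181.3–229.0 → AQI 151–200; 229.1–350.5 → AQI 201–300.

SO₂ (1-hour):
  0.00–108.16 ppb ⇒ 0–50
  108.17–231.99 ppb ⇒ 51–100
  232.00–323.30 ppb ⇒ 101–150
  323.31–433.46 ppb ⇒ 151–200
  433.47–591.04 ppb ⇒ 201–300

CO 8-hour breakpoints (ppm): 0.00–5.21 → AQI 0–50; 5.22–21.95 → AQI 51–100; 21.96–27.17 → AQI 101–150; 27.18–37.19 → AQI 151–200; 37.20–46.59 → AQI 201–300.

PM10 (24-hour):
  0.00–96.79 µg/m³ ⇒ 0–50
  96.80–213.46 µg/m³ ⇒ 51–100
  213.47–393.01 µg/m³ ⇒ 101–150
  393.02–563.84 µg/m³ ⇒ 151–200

209

PM2.5 273.8: bracket 229.1–350.5 → index 201–300; slope 99/121.4, offset 44.7.
AQI = 201 + 99/121.4·44.7 ≈ 237.45 ⇒ 237.
SO₂ 446.06: bracket 433.47–591.04 → index 201–300; slope 99/157.57, offset 12.59.
AQI = 201 + 99/157.57·12.59 ≈ 208.91 ⇒ 209.
CO: 2.33 ∈ [0.00, 5.21] ↔ index [0, 50].
0 + (2.33−0.00)·(50−0)/(5.21−0.00) = 0 + 2.33·50/5.21 ≈ 22.36, so AQI = 22.
PM10: 367.79 lies in 213.47–393.01, so I_lo=101, I_hi=150, C_lo=213.47, C_hi=393.01.
(150−101)/(393.01−213.47) × (367.79−213.47) + 101 = 49/179.54 × 154.32 + 101 ≈ 143.12 → 143.
Sub-indices: PM2.5→237, SO₂→209, CO→22, PM10→143. Ranked high→low: 237, 209, 143, 22. Second-highest sub-index = 209.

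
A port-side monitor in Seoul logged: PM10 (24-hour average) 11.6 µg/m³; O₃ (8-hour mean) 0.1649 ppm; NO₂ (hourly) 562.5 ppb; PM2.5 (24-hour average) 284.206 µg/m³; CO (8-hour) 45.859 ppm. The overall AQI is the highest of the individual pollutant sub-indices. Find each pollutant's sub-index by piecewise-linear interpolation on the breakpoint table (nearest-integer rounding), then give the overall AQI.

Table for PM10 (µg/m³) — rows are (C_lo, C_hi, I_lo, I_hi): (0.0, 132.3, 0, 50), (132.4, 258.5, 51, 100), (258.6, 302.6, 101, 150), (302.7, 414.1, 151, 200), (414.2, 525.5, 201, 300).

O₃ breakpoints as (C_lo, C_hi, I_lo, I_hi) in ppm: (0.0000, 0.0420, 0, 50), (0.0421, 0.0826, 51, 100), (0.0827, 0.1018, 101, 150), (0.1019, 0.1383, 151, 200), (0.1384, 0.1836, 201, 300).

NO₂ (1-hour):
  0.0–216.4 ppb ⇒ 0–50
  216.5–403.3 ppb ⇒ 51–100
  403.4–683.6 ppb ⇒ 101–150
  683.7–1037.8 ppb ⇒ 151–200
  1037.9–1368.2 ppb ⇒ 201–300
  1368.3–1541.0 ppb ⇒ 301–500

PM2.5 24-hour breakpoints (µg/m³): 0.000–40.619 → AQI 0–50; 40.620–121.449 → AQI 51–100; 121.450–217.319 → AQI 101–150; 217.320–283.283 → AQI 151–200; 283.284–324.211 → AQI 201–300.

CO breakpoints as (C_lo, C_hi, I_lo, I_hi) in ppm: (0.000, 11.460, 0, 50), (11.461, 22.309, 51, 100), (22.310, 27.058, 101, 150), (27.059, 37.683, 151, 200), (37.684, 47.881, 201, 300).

280

PM10: 11.6 lies in 0.0–132.3, so I_lo=0, I_hi=50, C_lo=0.0, C_hi=132.3.
(50−0)/(132.3−0.0) × (11.6−0.0) + 0 = 50/132.3 × 11.6 + 0 ≈ 4.38 → 4.
O₃: 0.1649 ∈ [0.1384, 0.1836] ↔ index [201, 300].
201 + (0.1649−0.1384)·(300−201)/(0.1836−0.1384) = 201 + 0.0265·99/0.0452 ≈ 259.04, so AQI = 259.
NO₂: 562.5 ∈ [403.4, 683.6] ↔ index [101, 150].
101 + (562.5−403.4)·(150−101)/(683.6−403.4) = 101 + 159.1·49/280.2 ≈ 128.82, so AQI = 129.
PM2.5: 284.206 lies in 283.284–324.211, so I_lo=201, I_hi=300, C_lo=283.284, C_hi=324.211.
(300−201)/(324.211−283.284) × (284.206−283.284) + 201 = 99/40.927 × 0.922 + 201 ≈ 203.23 → 203.
CO 45.859: bracket 37.684–47.881 → index 201–300; slope 99/10.197, offset 8.175.
AQI = 201 + 99/10.197·8.175 ≈ 280.37 ⇒ 280.
Sub-indices: PM10→4, O₃→259, NO₂→129, PM2.5→203, CO→280. Overall AQI = max = 280; dominant pollutant is CO.
AQI 280: Very Unhealthy.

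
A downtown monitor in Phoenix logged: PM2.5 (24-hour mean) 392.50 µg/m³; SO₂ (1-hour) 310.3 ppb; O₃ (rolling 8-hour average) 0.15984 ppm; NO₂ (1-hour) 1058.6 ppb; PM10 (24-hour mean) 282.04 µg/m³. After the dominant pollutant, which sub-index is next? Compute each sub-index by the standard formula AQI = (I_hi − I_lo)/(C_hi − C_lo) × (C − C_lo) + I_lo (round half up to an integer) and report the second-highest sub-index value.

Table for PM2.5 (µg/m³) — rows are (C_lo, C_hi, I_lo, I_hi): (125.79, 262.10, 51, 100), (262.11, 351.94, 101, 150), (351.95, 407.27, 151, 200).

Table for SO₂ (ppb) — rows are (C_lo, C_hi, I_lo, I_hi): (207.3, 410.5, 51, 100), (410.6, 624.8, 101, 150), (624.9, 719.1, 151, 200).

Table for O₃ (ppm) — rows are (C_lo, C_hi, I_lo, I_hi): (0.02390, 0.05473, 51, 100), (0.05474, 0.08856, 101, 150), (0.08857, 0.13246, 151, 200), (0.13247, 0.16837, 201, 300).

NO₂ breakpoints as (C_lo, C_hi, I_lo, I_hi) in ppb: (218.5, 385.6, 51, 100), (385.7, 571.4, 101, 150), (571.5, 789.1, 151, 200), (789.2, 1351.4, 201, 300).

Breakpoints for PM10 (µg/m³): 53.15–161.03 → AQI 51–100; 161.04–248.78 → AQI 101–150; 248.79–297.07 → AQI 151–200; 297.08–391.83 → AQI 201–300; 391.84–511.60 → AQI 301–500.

248

PM2.5 392.50: bracket 351.95–407.27 → index 151–200; slope 49/55.32, offset 40.55.
AQI = 151 + 49/55.32·40.55 ≈ 186.92 ⇒ 187.
SO₂: 310.3 ∈ [207.3, 410.5] ↔ index [51, 100].
51 + (310.3−207.3)·(100−51)/(410.5−207.3) = 51 + 103.0·49/203.2 ≈ 75.84, so AQI = 76.
O₃ 0.15984: bracket 0.13247–0.16837 → index 201–300; slope 99/0.03590, offset 0.02737.
AQI = 201 + 99/0.03590·0.02737 ≈ 276.48 ⇒ 276.
NO₂: 1058.6 ∈ [789.2, 1351.4] ↔ index [201, 300].
201 + (1058.6−789.2)·(300−201)/(1351.4−789.2) = 201 + 269.4·99/562.2 ≈ 248.44, so AQI = 248.
PM10: row 248.79–297.07 (AQI 151–200). (200−151)·(282.04−248.79)/(297.07−248.79) + 151 = 49·33.25/48.28 + 151 ≈ 184.75 → 185.
Sub-indices: PM2.5→187, SO₂→76, O₃→276, NO₂→248, PM10→185. Ranked high→low: 276, 248, 187, 185, 76. Second-highest sub-index = 248.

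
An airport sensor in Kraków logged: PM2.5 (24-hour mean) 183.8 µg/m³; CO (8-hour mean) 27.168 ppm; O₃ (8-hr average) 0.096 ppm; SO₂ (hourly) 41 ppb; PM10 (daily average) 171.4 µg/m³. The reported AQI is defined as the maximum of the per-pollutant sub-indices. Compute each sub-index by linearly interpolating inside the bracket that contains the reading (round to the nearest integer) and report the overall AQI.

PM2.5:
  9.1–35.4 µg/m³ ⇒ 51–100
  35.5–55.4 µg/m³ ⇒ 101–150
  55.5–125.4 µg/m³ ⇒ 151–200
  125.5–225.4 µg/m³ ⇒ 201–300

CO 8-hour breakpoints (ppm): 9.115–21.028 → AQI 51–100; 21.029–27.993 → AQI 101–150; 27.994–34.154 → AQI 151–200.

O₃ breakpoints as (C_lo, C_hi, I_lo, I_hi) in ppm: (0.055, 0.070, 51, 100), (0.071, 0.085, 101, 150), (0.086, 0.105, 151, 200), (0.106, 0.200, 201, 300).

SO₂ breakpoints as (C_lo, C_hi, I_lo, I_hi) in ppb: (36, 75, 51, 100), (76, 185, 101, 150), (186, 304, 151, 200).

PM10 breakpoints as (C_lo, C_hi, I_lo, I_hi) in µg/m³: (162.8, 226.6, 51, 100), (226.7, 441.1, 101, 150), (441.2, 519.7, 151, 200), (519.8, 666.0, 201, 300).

PM2.5: row 125.5–225.4 (AQI 201–300). (300−201)·(183.8−125.5)/(225.4−125.5) + 201 = 99·58.3/99.9 + 201 ≈ 258.77 → 259.
CO 27.168: bracket 21.029–27.993 → index 101–150; slope 49/6.964, offset 6.139.
AQI = 101 + 49/6.964·6.139 ≈ 144.20 ⇒ 144.
O₃: 0.096 lies in 0.086–0.105, so I_lo=151, I_hi=200, C_lo=0.086, C_hi=0.105.
(200−151)/(0.105−0.086) × (0.096−0.086) + 151 = 49/0.019 × 0.010 + 151 ≈ 176.79 → 177.
SO₂ 41: bracket 36–75 → index 51–100; slope 49/39, offset 5.
AQI = 51 + 49/39·5 ≈ 57.28 ⇒ 57.
PM10: row 162.8–226.6 (AQI 51–100). (100−51)·(171.4−162.8)/(226.6−162.8) + 51 = 49·8.6/63.8 + 51 ≈ 57.61 → 58.
Sub-indices: PM2.5→259, CO→144, O₃→177, SO₂→57, PM10→58. Overall AQI = max = 259; dominant pollutant is PM2.5.

259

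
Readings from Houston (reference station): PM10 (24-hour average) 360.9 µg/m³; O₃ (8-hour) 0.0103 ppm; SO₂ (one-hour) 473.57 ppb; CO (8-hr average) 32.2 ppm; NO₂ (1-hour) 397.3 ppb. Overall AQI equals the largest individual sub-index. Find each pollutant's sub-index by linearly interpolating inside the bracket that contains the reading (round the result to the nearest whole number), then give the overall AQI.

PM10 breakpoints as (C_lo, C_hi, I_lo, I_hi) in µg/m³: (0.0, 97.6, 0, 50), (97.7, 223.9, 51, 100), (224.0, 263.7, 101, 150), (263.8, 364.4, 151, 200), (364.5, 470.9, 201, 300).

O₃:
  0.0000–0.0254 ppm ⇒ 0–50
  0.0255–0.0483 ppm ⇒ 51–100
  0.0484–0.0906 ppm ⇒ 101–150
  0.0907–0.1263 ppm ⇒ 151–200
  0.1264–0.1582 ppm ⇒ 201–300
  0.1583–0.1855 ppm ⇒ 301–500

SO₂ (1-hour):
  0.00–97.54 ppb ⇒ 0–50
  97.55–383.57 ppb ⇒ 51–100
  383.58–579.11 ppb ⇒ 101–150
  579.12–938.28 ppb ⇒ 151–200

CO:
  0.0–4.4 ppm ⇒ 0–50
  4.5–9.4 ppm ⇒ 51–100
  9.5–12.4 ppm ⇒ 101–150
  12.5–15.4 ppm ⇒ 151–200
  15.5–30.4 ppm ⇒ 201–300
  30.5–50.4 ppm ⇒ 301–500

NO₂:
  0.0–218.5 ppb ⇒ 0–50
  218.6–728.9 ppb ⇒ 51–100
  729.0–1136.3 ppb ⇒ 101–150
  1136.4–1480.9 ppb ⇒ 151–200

PM10 360.9: bracket 263.8–364.4 → index 151–200; slope 49/100.6, offset 97.1.
AQI = 151 + 49/100.6·97.1 ≈ 198.30 ⇒ 198.
O₃ 0.0103: bracket 0.0000–0.0254 → index 0–50; slope 50/0.0254, offset 0.0103.
AQI = 0 + 50/0.0254·0.0103 ≈ 20.28 ⇒ 20.
SO₂: 473.57 ∈ [383.58, 579.11] ↔ index [101, 150].
101 + (473.57−383.58)·(150−101)/(579.11−383.58) = 101 + 89.99·49/195.53 ≈ 123.55, so AQI = 124.
CO: row 30.5–50.4 (AQI 301–500). (500−301)·(32.2−30.5)/(50.4−30.5) + 301 = 199·1.7/19.9 + 301 ≈ 318.00 → 318.
NO₂: 397.3 ∈ [218.6, 728.9] ↔ index [51, 100].
51 + (397.3−218.6)·(100−51)/(728.9−218.6) = 51 + 178.7·49/510.3 ≈ 68.16, so AQI = 68.
Sub-indices: PM10→198, O₃→20, SO₂→124, CO→318, NO₂→68. Overall AQI = max = 318; dominant pollutant is CO.

318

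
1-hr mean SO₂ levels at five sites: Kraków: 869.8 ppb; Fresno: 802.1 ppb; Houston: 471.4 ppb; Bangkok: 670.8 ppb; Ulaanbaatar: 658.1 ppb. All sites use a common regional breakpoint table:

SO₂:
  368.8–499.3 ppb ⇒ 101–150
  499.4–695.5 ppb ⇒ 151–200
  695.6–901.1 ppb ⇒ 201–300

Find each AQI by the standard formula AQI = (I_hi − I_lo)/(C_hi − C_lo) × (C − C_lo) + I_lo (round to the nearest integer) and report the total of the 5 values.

1062

Kraków: 869.8 ∈ [695.6, 901.1] ↔ index [201, 300].
201 + (869.8−695.6)·(300−201)/(901.1−695.6) = 201 + 174.2·99/205.5 ≈ 284.92, so AQI = 285.
Fresno: 802.1 lies in 695.6–901.1, so I_lo=201, I_hi=300, C_lo=695.6, C_hi=901.1.
(300−201)/(901.1−695.6) × (802.1−695.6) + 201 = 99/205.5 × 106.5 + 201 ≈ 252.31 → 252.
Houston: 471.4 ∈ [368.8, 499.3] ↔ index [101, 150].
101 + (471.4−368.8)·(150−101)/(499.3−368.8) = 101 + 102.6·49/130.5 ≈ 139.52, so AQI = 140.
Bangkok: 670.8 lies in 499.4–695.5, so I_lo=151, I_hi=200, C_lo=499.4, C_hi=695.5.
(200−151)/(695.5−499.4) × (670.8−499.4) + 151 = 49/196.1 × 171.4 + 151 ≈ 193.83 → 194.
Ulaanbaatar: 658.1 ∈ [499.4, 695.5] ↔ index [151, 200].
151 + (658.1−499.4)·(200−151)/(695.5−499.4) = 151 + 158.7·49/196.1 ≈ 190.65, so AQI = 191.
AQIs: Kraków=285, Fresno=252, Houston=140, Bangkok=194, Ulaanbaatar=191. Sum = 285 + 252 + 140 + 194 + 191 = 1062.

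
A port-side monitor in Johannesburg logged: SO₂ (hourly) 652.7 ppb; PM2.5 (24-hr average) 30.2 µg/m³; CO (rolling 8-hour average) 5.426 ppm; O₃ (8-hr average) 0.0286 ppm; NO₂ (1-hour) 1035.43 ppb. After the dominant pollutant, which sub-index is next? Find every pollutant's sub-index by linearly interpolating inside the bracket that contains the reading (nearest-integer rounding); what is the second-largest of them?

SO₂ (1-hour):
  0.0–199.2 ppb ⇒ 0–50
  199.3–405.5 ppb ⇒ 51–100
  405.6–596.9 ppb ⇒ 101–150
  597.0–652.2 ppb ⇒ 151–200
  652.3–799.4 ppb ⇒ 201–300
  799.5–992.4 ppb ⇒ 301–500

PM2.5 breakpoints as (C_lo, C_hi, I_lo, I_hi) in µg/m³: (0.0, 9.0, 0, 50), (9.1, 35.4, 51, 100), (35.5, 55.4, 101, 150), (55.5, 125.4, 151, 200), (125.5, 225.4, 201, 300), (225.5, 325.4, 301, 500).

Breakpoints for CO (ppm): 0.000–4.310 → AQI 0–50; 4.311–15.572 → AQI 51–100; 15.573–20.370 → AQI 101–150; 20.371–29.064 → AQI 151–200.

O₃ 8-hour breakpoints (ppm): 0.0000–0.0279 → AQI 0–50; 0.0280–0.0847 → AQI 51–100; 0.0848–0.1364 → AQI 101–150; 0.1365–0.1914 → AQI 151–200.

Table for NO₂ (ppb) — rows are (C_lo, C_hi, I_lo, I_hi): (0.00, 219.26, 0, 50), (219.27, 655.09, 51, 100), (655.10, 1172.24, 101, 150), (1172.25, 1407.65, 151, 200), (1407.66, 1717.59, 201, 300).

137

SO₂: 652.7 lies in 652.3–799.4, so I_lo=201, I_hi=300, C_lo=652.3, C_hi=799.4.
(300−201)/(799.4−652.3) × (652.7−652.3) + 201 = 99/147.1 × 0.4 + 201 ≈ 201.27 → 201.
PM2.5: 30.2 lies in 9.1–35.4, so I_lo=51, I_hi=100, C_lo=9.1, C_hi=35.4.
(100−51)/(35.4−9.1) × (30.2−9.1) + 51 = 49/26.3 × 21.1 + 51 ≈ 90.31 → 90.
CO 5.426: bracket 4.311–15.572 → index 51–100; slope 49/11.261, offset 1.115.
AQI = 51 + 49/11.261·1.115 ≈ 55.85 ⇒ 56.
O₃: row 0.0280–0.0847 (AQI 51–100). (100−51)·(0.0286−0.0280)/(0.0847−0.0280) + 51 = 49·0.0006/0.0567 + 51 ≈ 51.52 → 52.
NO₂: 1035.43 lies in 655.10–1172.24, so I_lo=101, I_hi=150, C_lo=655.10, C_hi=1172.24.
(150−101)/(1172.24−655.10) × (1035.43−655.10) + 101 = 49/517.14 × 380.33 + 101 ≈ 137.04 → 137.
Sub-indices: SO₂→201, PM2.5→90, CO→56, O₃→52, NO₂→137. Ranked high→low: 201, 137, 90, 56, 52. Second-highest sub-index = 137.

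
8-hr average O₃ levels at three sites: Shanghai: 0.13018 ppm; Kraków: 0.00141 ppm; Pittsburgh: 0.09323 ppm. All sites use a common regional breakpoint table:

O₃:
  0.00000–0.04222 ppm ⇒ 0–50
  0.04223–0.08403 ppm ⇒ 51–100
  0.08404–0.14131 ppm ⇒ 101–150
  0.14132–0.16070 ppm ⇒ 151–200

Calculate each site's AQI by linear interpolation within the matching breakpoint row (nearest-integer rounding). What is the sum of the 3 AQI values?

251

Shanghai 0.13018: bracket 0.08404–0.14131 → index 101–150; slope 49/0.05727, offset 0.04614.
AQI = 101 + 49/0.05727·0.04614 ≈ 140.48 ⇒ 140.
Kraków: 0.00141 ∈ [0.00000, 0.04222] ↔ index [0, 50].
0 + (0.00141−0.00000)·(50−0)/(0.04222−0.00000) = 0 + 0.00141·50/0.04222 ≈ 1.67, so AQI = 2.
Pittsburgh: 0.09323 ∈ [0.08404, 0.14131] ↔ index [101, 150].
101 + (0.09323−0.08404)·(150−101)/(0.14131−0.08404) = 101 + 0.00919·49/0.05727 ≈ 108.86, so AQI = 109.
AQIs: Shanghai=140, Kraków=2, Pittsburgh=109. Sum = 140 + 2 + 109 = 251.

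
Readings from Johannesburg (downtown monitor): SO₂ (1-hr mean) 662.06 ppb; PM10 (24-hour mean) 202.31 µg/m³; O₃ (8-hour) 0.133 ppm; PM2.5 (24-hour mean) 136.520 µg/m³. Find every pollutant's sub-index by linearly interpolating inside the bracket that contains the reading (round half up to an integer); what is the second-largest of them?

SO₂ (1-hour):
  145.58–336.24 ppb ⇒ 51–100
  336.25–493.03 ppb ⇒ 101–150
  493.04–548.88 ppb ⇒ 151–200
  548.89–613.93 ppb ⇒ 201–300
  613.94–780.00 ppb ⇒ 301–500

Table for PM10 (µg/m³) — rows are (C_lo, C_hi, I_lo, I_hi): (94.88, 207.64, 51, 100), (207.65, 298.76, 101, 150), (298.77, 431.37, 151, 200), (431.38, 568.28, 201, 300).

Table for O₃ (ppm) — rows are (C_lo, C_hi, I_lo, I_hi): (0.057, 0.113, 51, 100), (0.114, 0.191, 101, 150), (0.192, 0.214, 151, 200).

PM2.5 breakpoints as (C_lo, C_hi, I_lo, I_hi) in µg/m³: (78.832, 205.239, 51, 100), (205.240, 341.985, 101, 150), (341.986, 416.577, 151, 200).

113

SO₂: row 613.94–780.00 (AQI 301–500). (500−301)·(662.06−613.94)/(780.00−613.94) + 301 = 199·48.12/166.06 + 301 ≈ 358.67 → 359.
PM10: row 94.88–207.64 (AQI 51–100). (100−51)·(202.31−94.88)/(207.64−94.88) + 51 = 49·107.43/112.76 + 51 ≈ 97.68 → 98.
O₃: 0.133 lies in 0.114–0.191, so I_lo=101, I_hi=150, C_lo=0.114, C_hi=0.191.
(150−101)/(0.191−0.114) × (0.133−0.114) + 101 = 49/0.077 × 0.019 + 101 ≈ 113.09 → 113.
PM2.5: row 78.832–205.239 (AQI 51–100). (100−51)·(136.520−78.832)/(205.239−78.832) + 51 = 49·57.688/126.407 + 51 ≈ 73.36 → 73.
Sub-indices: SO₂→359, PM10→98, O₃→113, PM2.5→73. Ranked high→low: 359, 113, 98, 73. Second-highest sub-index = 113.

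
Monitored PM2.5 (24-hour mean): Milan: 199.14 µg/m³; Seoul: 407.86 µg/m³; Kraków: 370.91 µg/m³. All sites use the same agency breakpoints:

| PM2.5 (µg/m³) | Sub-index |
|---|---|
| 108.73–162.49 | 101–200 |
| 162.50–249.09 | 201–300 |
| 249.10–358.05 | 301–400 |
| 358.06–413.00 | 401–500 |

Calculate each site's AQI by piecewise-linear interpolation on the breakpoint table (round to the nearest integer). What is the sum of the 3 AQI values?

Milan: 199.14 ∈ [162.50, 249.09] ↔ index [201, 300].
201 + (199.14−162.50)·(300−201)/(249.09−162.50) = 201 + 36.64·99/86.59 ≈ 242.89, so AQI = 243.
Seoul: 407.86 lies in 358.06–413.00, so I_lo=401, I_hi=500, C_lo=358.06, C_hi=413.00.
(500−401)/(413.00−358.06) × (407.86−358.06) + 401 = 99/54.94 × 49.80 + 401 ≈ 490.74 → 491.
Kraków 370.91: bracket 358.06–413.00 → index 401–500; slope 99/54.94, offset 12.85.
AQI = 401 + 99/54.94·12.85 ≈ 424.16 ⇒ 424.
AQIs: Milan=243, Seoul=491, Kraków=424. Sum = 243 + 491 + 424 = 1158.

1158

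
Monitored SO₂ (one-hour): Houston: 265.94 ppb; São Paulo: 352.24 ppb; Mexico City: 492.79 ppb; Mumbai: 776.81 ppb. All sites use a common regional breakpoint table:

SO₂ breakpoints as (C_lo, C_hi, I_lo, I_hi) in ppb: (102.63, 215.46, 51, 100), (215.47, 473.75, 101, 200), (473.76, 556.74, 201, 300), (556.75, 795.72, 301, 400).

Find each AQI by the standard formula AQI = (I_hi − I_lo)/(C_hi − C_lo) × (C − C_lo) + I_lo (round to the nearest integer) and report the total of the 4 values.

889

Houston 265.94: bracket 215.47–473.75 → index 101–200; slope 99/258.28, offset 50.47.
AQI = 101 + 99/258.28·50.47 ≈ 120.35 ⇒ 120.
São Paulo 352.24: bracket 215.47–473.75 → index 101–200; slope 99/258.28, offset 136.77.
AQI = 101 + 99/258.28·136.77 ≈ 153.42 ⇒ 153.
Mexico City: row 473.76–556.74 (AQI 201–300). (300−201)·(492.79−473.76)/(556.74−473.76) + 201 = 99·19.03/82.98 + 201 ≈ 223.70 → 224.
Mumbai: 776.81 lies in 556.75–795.72, so I_lo=301, I_hi=400, C_lo=556.75, C_hi=795.72.
(400−301)/(795.72−556.75) × (776.81−556.75) + 301 = 99/238.97 × 220.06 + 301 ≈ 392.17 → 392.
AQIs: Houston=120, São Paulo=153, Mexico City=224, Mumbai=392. Sum = 120 + 153 + 224 + 392 = 889.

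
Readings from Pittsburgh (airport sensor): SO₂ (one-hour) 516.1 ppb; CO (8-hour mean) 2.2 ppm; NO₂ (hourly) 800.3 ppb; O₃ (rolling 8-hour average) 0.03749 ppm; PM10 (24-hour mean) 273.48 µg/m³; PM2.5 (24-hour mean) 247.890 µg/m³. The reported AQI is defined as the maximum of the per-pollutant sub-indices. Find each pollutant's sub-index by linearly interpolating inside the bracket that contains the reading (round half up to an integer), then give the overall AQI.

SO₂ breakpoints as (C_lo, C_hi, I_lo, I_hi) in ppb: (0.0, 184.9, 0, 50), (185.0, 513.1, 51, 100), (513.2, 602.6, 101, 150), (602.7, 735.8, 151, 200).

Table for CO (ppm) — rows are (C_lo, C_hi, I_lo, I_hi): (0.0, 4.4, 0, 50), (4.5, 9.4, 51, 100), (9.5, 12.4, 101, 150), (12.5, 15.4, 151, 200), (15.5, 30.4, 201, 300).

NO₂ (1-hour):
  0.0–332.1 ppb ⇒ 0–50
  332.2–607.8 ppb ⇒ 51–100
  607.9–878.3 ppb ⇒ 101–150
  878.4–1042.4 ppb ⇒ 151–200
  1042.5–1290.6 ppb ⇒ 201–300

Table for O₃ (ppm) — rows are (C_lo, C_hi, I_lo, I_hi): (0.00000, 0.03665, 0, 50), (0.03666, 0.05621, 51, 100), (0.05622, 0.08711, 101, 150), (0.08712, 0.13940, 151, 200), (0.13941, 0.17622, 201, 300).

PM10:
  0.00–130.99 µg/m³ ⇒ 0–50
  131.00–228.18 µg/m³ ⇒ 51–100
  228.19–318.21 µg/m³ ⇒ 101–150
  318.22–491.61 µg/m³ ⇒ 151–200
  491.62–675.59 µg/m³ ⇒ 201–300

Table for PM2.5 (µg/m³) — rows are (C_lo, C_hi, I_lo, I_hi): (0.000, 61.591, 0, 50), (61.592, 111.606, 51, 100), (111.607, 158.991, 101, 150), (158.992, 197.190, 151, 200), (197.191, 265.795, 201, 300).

274

SO₂: 516.1 lies in 513.2–602.6, so I_lo=101, I_hi=150, C_lo=513.2, C_hi=602.6.
(150−101)/(602.6−513.2) × (516.1−513.2) + 101 = 49/89.4 × 2.9 + 101 ≈ 102.59 → 103.
CO: row 0.0–4.4 (AQI 0–50). (50−0)·(2.2−0.0)/(4.4−0.0) + 0 = 50·2.2/4.4 + 0 ≈ 25.00 → 25.
NO₂ 800.3: bracket 607.9–878.3 → index 101–150; slope 49/270.4, offset 192.4.
AQI = 101 + 49/270.4·192.4 ≈ 135.87 ⇒ 136.
O₃: 0.03749 ∈ [0.03666, 0.05621] ↔ index [51, 100].
51 + (0.03749−0.03666)·(100−51)/(0.05621−0.03666) = 51 + 0.00083·49/0.01955 ≈ 53.08, so AQI = 53.
PM10 273.48: bracket 228.19–318.21 → index 101–150; slope 49/90.02, offset 45.29.
AQI = 101 + 49/90.02·45.29 ≈ 125.65 ⇒ 126.
PM2.5 247.890: bracket 197.191–265.795 → index 201–300; slope 99/68.604, offset 50.699.
AQI = 201 + 99/68.604·50.699 ≈ 274.16 ⇒ 274.
Sub-indices: SO₂→103, CO→25, NO₂→136, O₃→53, PM10→126, PM2.5→274. Overall AQI = max = 274; dominant pollutant is PM2.5.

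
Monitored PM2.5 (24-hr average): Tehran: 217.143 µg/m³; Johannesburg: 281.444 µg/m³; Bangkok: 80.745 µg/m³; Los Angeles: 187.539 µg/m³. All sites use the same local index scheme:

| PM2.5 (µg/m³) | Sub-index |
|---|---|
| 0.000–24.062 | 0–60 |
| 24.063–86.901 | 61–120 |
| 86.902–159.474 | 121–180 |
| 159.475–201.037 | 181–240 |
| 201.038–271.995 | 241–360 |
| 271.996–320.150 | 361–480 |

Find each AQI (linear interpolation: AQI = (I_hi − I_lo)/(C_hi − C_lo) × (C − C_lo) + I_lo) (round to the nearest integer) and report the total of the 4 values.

987

Tehran: row 201.038–271.995 (AQI 241–360). (360−241)·(217.143−201.038)/(271.995−201.038) + 241 = 119·16.105/70.957 + 241 ≈ 268.01 → 268.
Johannesburg: row 271.996–320.150 (AQI 361–480). (480−361)·(281.444−271.996)/(320.150−271.996) + 361 = 119·9.448/48.154 + 361 ≈ 384.35 → 384.
Bangkok: 80.745 lies in 24.063–86.901, so I_lo=61, I_hi=120, C_lo=24.063, C_hi=86.901.
(120−61)/(86.901−24.063) × (80.745−24.063) + 61 = 59/62.838 × 56.682 + 61 ≈ 114.22 → 114.
Los Angeles 187.539: bracket 159.475–201.037 → index 181–240; slope 59/41.562, offset 28.064.
AQI = 181 + 59/41.562·28.064 ≈ 220.84 ⇒ 221.
AQIs: Tehran=268, Johannesburg=384, Bangkok=114, Los Angeles=221. Sum = 268 + 384 + 114 + 221 = 987.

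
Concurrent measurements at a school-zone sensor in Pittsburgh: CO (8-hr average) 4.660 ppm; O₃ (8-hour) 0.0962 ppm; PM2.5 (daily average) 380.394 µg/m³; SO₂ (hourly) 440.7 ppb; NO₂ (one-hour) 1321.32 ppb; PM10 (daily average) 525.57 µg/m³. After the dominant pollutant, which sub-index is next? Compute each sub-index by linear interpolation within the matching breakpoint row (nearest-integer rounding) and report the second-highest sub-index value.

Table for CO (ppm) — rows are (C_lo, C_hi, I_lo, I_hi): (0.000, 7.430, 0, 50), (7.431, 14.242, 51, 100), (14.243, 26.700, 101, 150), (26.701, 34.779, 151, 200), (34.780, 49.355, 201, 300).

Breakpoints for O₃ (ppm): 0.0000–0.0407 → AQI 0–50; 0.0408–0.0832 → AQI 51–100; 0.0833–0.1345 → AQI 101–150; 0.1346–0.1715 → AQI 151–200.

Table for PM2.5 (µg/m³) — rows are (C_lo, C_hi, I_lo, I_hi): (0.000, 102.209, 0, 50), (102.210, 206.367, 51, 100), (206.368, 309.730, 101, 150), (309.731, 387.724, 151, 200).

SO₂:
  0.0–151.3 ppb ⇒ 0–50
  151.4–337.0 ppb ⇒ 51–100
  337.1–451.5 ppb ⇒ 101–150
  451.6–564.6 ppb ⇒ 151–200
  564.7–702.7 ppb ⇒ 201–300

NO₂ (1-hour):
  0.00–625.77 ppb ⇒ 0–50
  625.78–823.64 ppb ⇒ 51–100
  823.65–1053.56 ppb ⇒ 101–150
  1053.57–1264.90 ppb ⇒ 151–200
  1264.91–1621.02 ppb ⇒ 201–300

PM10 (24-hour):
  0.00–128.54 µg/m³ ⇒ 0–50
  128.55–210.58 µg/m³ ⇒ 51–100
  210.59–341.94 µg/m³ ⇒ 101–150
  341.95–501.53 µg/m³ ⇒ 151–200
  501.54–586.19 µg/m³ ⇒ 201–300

CO 4.660: bracket 0.000–7.430 → index 0–50; slope 50/7.430, offset 4.660.
AQI = 0 + 50/7.430·4.660 ≈ 31.36 ⇒ 31.
O₃: 0.0962 ∈ [0.0833, 0.1345] ↔ index [101, 150].
101 + (0.0962−0.0833)·(150−101)/(0.1345−0.0833) = 101 + 0.0129·49/0.0512 ≈ 113.35, so AQI = 113.
PM2.5: 380.394 lies in 309.731–387.724, so I_lo=151, I_hi=200, C_lo=309.731, C_hi=387.724.
(200−151)/(387.724−309.731) × (380.394−309.731) + 151 = 49/77.993 × 70.663 + 151 ≈ 195.39 → 195.
SO₂: 440.7 ∈ [337.1, 451.5] ↔ index [101, 150].
101 + (440.7−337.1)·(150−101)/(451.5−337.1) = 101 + 103.6·49/114.4 ≈ 145.37, so AQI = 145.
NO₂: 1321.32 ∈ [1264.91, 1621.02] ↔ index [201, 300].
201 + (1321.32−1264.91)·(300−201)/(1621.02−1264.91) = 201 + 56.41·99/356.11 ≈ 216.68, so AQI = 217.
PM10 525.57: bracket 501.54–586.19 → index 201–300; slope 99/84.65, offset 24.03.
AQI = 201 + 99/84.65·24.03 ≈ 229.10 ⇒ 229.
Sub-indices: CO→31, O₃→113, PM2.5→195, SO₂→145, NO₂→217, PM10→229. Ranked high→low: 229, 217, 195, 145, 113, 31. Second-highest sub-index = 217.

217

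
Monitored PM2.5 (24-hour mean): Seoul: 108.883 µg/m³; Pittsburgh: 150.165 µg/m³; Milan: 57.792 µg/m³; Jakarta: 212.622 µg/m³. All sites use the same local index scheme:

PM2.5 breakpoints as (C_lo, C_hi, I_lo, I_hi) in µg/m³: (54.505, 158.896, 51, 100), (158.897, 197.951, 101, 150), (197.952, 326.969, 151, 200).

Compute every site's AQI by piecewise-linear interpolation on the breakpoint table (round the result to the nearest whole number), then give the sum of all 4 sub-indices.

Seoul: row 54.505–158.896 (AQI 51–100). (100−51)·(108.883−54.505)/(158.896−54.505) + 51 = 49·54.378/104.391 + 51 ≈ 76.52 → 77.
Pittsburgh 150.165: bracket 54.505–158.896 → index 51–100; slope 49/104.391, offset 95.660.
AQI = 51 + 49/104.391·95.660 ≈ 95.90 ⇒ 96.
Milan 57.792: bracket 54.505–158.896 → index 51–100; slope 49/104.391, offset 3.287.
AQI = 51 + 49/104.391·3.287 ≈ 52.54 ⇒ 53.
Jakarta: 212.622 lies in 197.952–326.969, so I_lo=151, I_hi=200, C_lo=197.952, C_hi=326.969.
(200−151)/(326.969−197.952) × (212.622−197.952) + 151 = 49/129.017 × 14.670 + 151 ≈ 156.57 → 157.
AQIs: Seoul=77, Pittsburgh=96, Milan=53, Jakarta=157. Sum = 77 + 96 + 53 + 157 = 383.

383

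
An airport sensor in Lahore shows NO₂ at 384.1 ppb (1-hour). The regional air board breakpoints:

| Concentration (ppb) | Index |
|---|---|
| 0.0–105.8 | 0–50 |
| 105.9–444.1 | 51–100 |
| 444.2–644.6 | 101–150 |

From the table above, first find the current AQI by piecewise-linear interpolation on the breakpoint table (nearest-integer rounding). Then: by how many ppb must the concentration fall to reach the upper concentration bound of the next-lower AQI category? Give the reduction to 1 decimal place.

NO₂ 384.1: bracket 105.9–444.1 → index 51–100; slope 49/338.2, offset 278.2.
AQI = 51 + 49/338.2·278.2 ≈ 91.31 ⇒ 91.
Current AQI 91 is in the Moderate range (51–100). The next-lower category tops out at AQI 50, whose upper concentration bound is 105.8 ppb.
Reduction needed = 384.1 − 105.8 = 278.3 ppb.

278.3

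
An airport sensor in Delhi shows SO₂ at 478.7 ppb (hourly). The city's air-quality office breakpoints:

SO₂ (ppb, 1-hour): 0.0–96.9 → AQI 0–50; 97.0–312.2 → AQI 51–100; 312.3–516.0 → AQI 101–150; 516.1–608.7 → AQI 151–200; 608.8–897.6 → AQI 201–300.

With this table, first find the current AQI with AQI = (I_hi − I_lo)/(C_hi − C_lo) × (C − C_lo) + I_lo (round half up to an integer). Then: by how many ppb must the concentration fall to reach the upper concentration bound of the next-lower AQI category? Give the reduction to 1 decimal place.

166.5

SO₂: 478.7 lies in 312.3–516.0, so I_lo=101, I_hi=150, C_lo=312.3, C_hi=516.0.
(150−101)/(516.0−312.3) × (478.7−312.3) + 101 = 49/203.7 × 166.4 + 101 ≈ 141.03 → 141.
Current AQI 141 is in the Unhealthy for Sensitive Groups range (101–150). The next-lower category tops out at AQI 100, whose upper concentration bound is 312.2 ppb.
Reduction needed = 478.7 − 312.2 = 166.5 ppb.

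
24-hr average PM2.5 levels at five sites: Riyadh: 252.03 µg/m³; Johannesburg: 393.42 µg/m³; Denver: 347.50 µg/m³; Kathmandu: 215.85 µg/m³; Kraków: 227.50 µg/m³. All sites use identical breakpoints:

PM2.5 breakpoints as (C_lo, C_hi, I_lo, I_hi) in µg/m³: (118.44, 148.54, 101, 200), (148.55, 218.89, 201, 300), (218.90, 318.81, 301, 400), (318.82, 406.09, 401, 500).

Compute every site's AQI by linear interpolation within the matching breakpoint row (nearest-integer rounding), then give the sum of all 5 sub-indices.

Riyadh: row 218.90–318.81 (AQI 301–400). (400−301)·(252.03−218.90)/(318.81−218.90) + 301 = 99·33.13/99.91 + 301 ≈ 333.83 → 334.
Johannesburg: 393.42 ∈ [318.82, 406.09] ↔ index [401, 500].
401 + (393.42−318.82)·(500−401)/(406.09−318.82) = 401 + 74.60·99/87.27 ≈ 485.63, so AQI = 486.
Denver: 347.50 lies in 318.82–406.09, so I_lo=401, I_hi=500, C_lo=318.82, C_hi=406.09.
(500−401)/(406.09−318.82) × (347.50−318.82) + 401 = 99/87.27 × 28.68 + 401 ≈ 433.53 → 434.
Kathmandu 215.85: bracket 148.55–218.89 → index 201–300; slope 99/70.34, offset 67.30.
AQI = 201 + 99/70.34·67.30 ≈ 295.72 ⇒ 296.
Kraków: 227.50 ∈ [218.90, 318.81] ↔ index [301, 400].
301 + (227.50−218.90)·(400−301)/(318.81−218.90) = 301 + 8.60·99/99.91 ≈ 309.52, so AQI = 310.
AQIs: Riyadh=334, Johannesburg=486, Denver=434, Kathmandu=296, Kraków=310. Sum = 334 + 486 + 434 + 296 + 310 = 1860.

1860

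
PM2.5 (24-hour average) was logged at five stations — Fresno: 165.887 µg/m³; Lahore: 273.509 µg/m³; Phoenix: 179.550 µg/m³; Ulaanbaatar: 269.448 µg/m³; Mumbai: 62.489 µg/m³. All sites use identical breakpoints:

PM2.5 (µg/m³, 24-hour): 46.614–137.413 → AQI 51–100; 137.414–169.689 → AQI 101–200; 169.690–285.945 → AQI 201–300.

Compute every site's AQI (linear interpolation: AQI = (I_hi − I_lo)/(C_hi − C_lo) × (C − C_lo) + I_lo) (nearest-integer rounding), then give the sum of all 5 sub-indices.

Fresno: 165.887 ∈ [137.414, 169.689] ↔ index [101, 200].
101 + (165.887−137.414)·(200−101)/(169.689−137.414) = 101 + 28.473·99/32.275 ≈ 188.34, so AQI = 188.
Lahore: 273.509 ∈ [169.690, 285.945] ↔ index [201, 300].
201 + (273.509−169.690)·(300−201)/(285.945−169.690) = 201 + 103.819·99/116.255 ≈ 289.41, so AQI = 289.
Phoenix: 179.550 lies in 169.690–285.945, so I_lo=201, I_hi=300, C_lo=169.690, C_hi=285.945.
(300−201)/(285.945−169.690) × (179.550−169.690) + 201 = 99/116.255 × 9.860 + 201 ≈ 209.40 → 209.
Ulaanbaatar: row 169.690–285.945 (AQI 201–300). (300−201)·(269.448−169.690)/(285.945−169.690) + 201 = 99·99.758/116.255 + 201 ≈ 285.95 → 286.
Mumbai: row 46.614–137.413 (AQI 51–100). (100−51)·(62.489−46.614)/(137.413−46.614) + 51 = 49·15.875/90.799 + 51 ≈ 59.57 → 60.
AQIs: Fresno=188, Lahore=289, Phoenix=209, Ulaanbaatar=286, Mumbai=60. Sum = 188 + 289 + 209 + 286 + 60 = 1032.

1032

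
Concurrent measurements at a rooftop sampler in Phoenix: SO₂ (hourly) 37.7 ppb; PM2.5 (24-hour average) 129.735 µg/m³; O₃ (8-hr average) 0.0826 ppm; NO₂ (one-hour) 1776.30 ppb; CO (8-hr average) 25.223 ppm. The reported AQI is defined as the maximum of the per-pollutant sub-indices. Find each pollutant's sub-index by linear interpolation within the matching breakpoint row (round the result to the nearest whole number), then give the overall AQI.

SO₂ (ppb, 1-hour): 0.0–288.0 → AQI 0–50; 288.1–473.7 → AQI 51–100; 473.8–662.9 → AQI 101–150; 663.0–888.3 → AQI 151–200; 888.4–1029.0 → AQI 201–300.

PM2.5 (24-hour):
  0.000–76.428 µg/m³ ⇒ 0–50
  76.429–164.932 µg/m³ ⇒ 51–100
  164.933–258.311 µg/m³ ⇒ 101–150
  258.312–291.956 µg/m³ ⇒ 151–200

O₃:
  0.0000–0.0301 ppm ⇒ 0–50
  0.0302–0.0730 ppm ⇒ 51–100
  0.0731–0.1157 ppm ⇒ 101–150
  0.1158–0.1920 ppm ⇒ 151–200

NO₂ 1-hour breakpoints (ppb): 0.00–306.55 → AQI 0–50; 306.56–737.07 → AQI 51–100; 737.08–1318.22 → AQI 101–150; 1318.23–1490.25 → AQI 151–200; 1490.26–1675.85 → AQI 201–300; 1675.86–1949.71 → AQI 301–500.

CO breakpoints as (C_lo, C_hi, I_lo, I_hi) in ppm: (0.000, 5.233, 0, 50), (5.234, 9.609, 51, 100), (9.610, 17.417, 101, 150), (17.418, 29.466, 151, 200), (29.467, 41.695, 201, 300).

SO₂: row 0.0–288.0 (AQI 0–50). (50−0)·(37.7−0.0)/(288.0−0.0) + 0 = 50·37.7/288.0 + 0 ≈ 6.55 → 7.
PM2.5: 129.735 lies in 76.429–164.932, so I_lo=51, I_hi=100, C_lo=76.429, C_hi=164.932.
(100−51)/(164.932−76.429) × (129.735−76.429) + 51 = 49/88.503 × 53.306 + 51 ≈ 80.51 → 81.
O₃: row 0.0731–0.1157 (AQI 101–150). (150−101)·(0.0826−0.0731)/(0.1157−0.0731) + 101 = 49·0.0095/0.0426 + 101 ≈ 111.93 → 112.
NO₂: 1776.30 ∈ [1675.86, 1949.71] ↔ index [301, 500].
301 + (1776.30−1675.86)·(500−301)/(1949.71−1675.86) = 301 + 100.44·199/273.85 ≈ 373.99, so AQI = 374.
CO: 25.223 lies in 17.418–29.466, so I_lo=151, I_hi=200, C_lo=17.418, C_hi=29.466.
(200−151)/(29.466−17.418) × (25.223−17.418) + 151 = 49/12.048 × 7.805 + 151 ≈ 182.74 → 183.
Sub-indices: SO₂→7, PM2.5→81, O₃→112, NO₂→374, CO→183. Overall AQI = max = 374; dominant pollutant is NO₂.
AQI 374: Hazardous.

374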